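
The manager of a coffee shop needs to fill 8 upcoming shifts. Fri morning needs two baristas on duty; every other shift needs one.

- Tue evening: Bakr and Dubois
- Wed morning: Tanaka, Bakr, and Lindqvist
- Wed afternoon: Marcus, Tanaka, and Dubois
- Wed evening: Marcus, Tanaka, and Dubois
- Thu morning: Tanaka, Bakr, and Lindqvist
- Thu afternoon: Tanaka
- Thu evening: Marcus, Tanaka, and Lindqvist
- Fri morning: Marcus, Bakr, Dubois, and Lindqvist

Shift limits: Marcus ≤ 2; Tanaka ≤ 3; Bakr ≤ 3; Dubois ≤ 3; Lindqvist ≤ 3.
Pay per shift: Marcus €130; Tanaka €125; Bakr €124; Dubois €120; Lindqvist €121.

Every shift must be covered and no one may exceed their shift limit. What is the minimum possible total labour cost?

Thu afternoon can only be covered by Tanaka, so that assignment is forced.
Picking the cheapest available barista for each shift independently would cost €1089, but that ignores the shift limits.
An optimal schedule: Tue evening→Dubois, Wed morning→Lindqvist, Wed afternoon→Dubois, Wed evening→Dubois, Thu morning→Bakr, Thu afternoon→Tanaka, Thu evening→Lindqvist, Fri morning→Lindqvist+Bakr.
Total: 120 + 121 + 120 + 120 + 124 + 125 + 121 + 121 + 124 = €1096.

€1096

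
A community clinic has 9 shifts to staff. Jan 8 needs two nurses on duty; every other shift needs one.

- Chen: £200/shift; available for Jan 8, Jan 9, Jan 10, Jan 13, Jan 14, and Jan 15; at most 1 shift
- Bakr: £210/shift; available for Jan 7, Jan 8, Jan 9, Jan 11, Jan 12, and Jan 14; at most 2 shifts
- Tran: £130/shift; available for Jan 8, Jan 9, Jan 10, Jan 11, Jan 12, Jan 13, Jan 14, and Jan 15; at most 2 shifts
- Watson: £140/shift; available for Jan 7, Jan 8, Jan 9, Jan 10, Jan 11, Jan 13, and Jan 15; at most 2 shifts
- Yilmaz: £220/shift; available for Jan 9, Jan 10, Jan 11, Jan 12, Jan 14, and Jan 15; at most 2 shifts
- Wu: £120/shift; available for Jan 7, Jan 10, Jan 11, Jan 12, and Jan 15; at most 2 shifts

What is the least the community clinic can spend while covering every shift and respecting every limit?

£1620

Picking the cheapest available nurse for each shift independently would cost £1260, but that ignores the shift limits.
An optimal schedule: Jan 7→Wu, Jan 8→Chen+Bakr, Jan 9→Watson, Jan 10→Watson, Jan 11→Bakr, Jan 12→Wu, Jan 13→Tran, Jan 14→Tran, Jan 15→Yilmaz.
Total: 120 + 200 + 210 + 140 + 140 + 210 + 120 + 130 + 130 + 220 = £1620.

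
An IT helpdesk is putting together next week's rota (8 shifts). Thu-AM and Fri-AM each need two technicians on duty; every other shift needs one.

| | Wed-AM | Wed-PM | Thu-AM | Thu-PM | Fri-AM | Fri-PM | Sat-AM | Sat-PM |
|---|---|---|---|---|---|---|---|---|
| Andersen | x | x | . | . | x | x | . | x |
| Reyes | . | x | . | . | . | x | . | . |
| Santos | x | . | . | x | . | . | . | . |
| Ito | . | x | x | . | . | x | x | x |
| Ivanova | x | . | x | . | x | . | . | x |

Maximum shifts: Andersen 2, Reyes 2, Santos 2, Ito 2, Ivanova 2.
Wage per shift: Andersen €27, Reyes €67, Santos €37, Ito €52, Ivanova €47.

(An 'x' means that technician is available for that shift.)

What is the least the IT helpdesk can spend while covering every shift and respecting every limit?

Thu-AM can only be covered by Ito and Ivanova, so that assignment is forced.
Thu-PM can only be covered by Santos, so that assignment is forced.
Fri-AM can only be covered by Andersen and Ivanova, so that assignment is forced.
Picking the cheapest available technician for each shift independently would cost €370, but that ignores the shift limits.
An optimal schedule: Wed-AM→Santos, Wed-PM→Reyes, Thu-AM→Ito+Ivanova, Thu-PM→Santos, Fri-AM→Andersen+Ivanova, Fri-PM→Reyes, Sat-AM→Ito, Sat-PM→Andersen.
Total: 37 + 67 + 52 + 47 + 37 + 27 + 47 + 67 + 52 + 27 = €460.

€460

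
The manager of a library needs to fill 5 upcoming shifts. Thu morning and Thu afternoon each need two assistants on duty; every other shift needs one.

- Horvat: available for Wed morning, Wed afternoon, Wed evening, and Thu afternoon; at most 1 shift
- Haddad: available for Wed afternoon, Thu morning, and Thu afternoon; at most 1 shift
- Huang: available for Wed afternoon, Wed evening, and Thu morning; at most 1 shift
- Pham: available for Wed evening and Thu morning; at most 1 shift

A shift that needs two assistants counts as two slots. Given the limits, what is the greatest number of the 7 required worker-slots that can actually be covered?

4

Total capacity across all assistants is 1+1+1+1 = 4, and 7 slots are needed, so at most 4 can be filled.
An assignment achieving 4: Wed morning→Horvat, Wed afternoon→Huang, Wed evening→Pham, Thu afternoon→Haddad.
Loads: Horvat 1/1, Haddad 1/1, Huang 1/1, Pham 1/1.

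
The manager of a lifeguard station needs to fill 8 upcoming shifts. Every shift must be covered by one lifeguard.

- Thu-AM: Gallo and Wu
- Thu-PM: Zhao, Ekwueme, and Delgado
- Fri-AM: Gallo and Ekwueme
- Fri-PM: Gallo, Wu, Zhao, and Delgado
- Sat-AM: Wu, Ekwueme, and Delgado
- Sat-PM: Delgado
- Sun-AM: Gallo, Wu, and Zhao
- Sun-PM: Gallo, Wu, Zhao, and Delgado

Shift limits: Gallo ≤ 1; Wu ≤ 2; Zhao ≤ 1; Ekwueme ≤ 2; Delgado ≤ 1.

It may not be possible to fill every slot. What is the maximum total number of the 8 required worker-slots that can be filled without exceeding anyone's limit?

Total capacity across all lifeguards is 1+2+1+2+1 = 7, and 8 slots are needed, so at most 7 can be filled.
An assignment achieving 7: Thu-AM→Gallo, Thu-PM→Zhao, Fri-AM→Ekwueme, Fri-PM→Wu, Sat-AM→Ekwueme, Sat-PM→Delgado, Sun-AM→Wu.
Loads: Gallo 1/1, Wu 2/2, Zhao 1/1, Ekwueme 2/2, Delgado 1/1.

7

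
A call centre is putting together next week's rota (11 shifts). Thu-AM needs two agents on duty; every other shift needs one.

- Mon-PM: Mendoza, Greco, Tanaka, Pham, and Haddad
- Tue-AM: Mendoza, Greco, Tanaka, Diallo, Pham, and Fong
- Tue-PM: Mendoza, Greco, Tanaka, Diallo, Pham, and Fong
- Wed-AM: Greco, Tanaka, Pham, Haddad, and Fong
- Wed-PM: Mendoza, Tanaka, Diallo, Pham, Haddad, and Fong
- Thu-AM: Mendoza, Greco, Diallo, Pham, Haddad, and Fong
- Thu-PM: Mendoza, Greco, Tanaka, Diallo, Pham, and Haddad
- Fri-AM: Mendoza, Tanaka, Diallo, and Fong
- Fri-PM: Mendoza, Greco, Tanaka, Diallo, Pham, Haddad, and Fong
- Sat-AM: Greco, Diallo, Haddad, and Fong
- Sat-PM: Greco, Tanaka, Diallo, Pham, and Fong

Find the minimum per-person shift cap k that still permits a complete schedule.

2

With 7 agents and 12 worker-slots to fill, someone must work at least ⌈12/7⌉ = 2 shifts, so k ≥ 2.
k = 2 works: Mon-PM→Mendoza, Tue-AM→Tanaka, Tue-PM→Diallo, Wed-AM→Greco, Wed-PM→Diallo, Thu-AM→Haddad+Fong, Thu-PM→Pham, Fri-AM→Mendoza, Fri-PM→Pham, Sat-AM→Greco, Sat-PM→Tanaka.
Loads: Mendoza 2, Greco 2, Tanaka 2, Diallo 2, Pham 2, Haddad 1, Fong 1 — all ≤ 2.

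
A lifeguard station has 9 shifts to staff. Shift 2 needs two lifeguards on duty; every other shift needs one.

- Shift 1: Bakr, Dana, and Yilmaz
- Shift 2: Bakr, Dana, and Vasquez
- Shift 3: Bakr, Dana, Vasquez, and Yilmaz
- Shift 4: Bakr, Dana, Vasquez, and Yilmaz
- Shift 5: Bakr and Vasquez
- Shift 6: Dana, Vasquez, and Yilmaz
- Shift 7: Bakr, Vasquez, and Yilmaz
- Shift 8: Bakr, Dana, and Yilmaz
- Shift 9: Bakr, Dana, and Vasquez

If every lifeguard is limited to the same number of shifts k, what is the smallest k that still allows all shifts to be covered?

3

With 4 lifeguards and 10 worker-slots to fill, someone must work at least ⌈10/4⌉ = 3 shifts, so k ≥ 3.
k = 3 works: Shift 1→Bakr, Shift 2→Bakr+Dana, Shift 3→Vasquez, Shift 4→Yilmaz, Shift 5→Bakr, Shift 6→Dana, Shift 7→Vasquez, Shift 8→Dana, Shift 9→Vasquez.
Loads: Bakr 3, Dana 3, Vasquez 3, Yilmaz 1 — all ≤ 3.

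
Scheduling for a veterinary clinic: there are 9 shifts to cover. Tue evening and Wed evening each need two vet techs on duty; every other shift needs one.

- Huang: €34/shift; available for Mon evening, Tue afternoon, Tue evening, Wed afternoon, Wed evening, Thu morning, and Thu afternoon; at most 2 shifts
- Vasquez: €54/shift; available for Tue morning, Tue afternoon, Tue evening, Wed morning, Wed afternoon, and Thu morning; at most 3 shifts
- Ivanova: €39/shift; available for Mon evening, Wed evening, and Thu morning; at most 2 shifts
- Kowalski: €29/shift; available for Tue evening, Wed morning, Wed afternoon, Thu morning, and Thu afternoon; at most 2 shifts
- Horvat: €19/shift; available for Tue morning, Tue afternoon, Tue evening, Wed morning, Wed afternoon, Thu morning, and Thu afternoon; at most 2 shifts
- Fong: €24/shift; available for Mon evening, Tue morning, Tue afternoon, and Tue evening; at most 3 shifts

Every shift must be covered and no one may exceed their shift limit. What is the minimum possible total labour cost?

€314

Wed evening can only be covered by Huang and Ivanova, so that assignment is forced.
Picking the cheapest available vet tech for each shift independently would cost €254, but that ignores the shift limits.
An optimal schedule: Mon evening→Fong, Tue morning→Horvat, Tue afternoon→Fong, Tue evening→Fong+Huang, Wed morning→Horvat, Wed afternoon→Kowalski, Wed evening→Huang+Ivanova, Thu morning→Ivanova, Thu afternoon→Kowalski.
Total: 24 + 19 + 24 + 24 + 34 + 19 + 29 + 34 + 39 + 39 + 29 = €314.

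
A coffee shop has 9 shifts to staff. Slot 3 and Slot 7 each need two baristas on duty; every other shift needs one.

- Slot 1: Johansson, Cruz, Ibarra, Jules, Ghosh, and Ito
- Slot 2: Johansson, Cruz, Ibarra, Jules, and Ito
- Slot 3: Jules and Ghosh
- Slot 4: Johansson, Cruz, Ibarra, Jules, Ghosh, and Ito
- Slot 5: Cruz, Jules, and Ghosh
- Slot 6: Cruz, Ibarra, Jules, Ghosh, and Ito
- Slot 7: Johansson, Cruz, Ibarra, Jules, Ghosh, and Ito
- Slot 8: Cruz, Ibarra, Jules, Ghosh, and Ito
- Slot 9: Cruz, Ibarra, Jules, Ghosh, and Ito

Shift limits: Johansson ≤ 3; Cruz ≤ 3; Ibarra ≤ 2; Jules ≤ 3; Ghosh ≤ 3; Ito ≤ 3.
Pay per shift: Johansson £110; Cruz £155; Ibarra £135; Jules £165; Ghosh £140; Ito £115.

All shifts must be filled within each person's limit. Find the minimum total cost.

£1390

Slot 3 can only be covered by Jules and Ghosh, so that assignment is forced.
Picking the cheapest available barista for each shift independently would cost £1345, but that ignores the shift limits.
An optimal schedule: Slot 1→Johansson, Slot 2→Johansson, Slot 3→Ghosh+Jules, Slot 4→Ibarra, Slot 5→Ghosh, Slot 6→Ito, Slot 7→Johansson+Ibarra, Slot 8→Ito, Slot 9→Ito.
Total: 110 + 110 + 140 + 165 + 135 + 140 + 115 + 110 + 135 + 115 + 115 = £1390.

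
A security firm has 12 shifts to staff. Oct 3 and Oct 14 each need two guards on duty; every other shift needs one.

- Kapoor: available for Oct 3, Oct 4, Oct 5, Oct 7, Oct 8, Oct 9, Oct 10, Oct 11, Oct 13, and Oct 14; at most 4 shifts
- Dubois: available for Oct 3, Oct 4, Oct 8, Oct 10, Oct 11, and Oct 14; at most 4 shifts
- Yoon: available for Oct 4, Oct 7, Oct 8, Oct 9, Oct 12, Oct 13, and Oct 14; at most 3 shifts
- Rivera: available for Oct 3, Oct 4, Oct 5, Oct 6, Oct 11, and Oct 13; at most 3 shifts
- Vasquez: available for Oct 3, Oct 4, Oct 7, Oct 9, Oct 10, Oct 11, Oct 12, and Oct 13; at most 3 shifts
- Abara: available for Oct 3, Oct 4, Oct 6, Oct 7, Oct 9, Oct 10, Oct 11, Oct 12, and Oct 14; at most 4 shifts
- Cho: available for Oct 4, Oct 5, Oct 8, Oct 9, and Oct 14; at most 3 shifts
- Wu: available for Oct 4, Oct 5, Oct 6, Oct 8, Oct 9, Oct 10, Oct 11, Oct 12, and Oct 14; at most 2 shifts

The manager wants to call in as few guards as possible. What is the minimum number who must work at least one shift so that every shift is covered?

4

14 slots to fill and no one can take more than 4, so at least ⌈14/4⌉ = 4 guards are needed.
Kapoor, Dubois, Yoon, and Rivera alone can cover everything: Oct 3→Dubois+Rivera, Oct 4→Rivera, Oct 5→Kapoor, Oct 6→Rivera, Oct 7→Kapoor, Oct 8→Dubois, Oct 9→Kapoor, Oct 10→Kapoor, Oct 11→Dubois, Oct 12→Yoon, Oct 13→Yoon, Oct 14→Dubois+Yoon.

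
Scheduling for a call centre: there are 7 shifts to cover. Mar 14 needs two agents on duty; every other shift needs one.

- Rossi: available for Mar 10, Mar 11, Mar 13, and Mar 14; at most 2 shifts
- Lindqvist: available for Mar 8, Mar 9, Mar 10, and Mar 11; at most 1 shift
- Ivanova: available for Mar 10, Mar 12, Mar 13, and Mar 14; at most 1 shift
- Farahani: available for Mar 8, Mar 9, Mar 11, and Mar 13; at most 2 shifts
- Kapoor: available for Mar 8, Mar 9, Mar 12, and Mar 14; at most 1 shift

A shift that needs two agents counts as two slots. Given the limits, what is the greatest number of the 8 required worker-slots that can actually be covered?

Total capacity across all agents is 2+1+1+2+1 = 7, and 8 slots are needed, so at most 7 can be filled.
An assignment achieving 7: Mar 8→Lindqvist, Mar 9→Farahani, Mar 10→Rossi, Mar 11→Rossi, Mar 12→Ivanova, Mar 13→Farahani, Mar 14→Kapoor.
Loads: Rossi 2/2, Lindqvist 1/1, Ivanova 1/1, Farahani 2/2, Kapoor 1/1.

7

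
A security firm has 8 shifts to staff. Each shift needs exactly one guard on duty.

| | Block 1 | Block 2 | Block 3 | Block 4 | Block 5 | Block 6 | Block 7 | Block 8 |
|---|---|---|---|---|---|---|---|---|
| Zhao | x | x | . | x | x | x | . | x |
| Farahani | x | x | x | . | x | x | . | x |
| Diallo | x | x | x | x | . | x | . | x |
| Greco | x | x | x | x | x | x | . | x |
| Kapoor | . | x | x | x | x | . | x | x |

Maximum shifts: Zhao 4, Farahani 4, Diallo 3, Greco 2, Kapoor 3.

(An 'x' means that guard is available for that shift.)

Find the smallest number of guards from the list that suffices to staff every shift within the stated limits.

3

8 slots to fill and no one can take more than 4, so at least ⌈8/4⌉ = 2 guards are needed.
No set of 2 guards can cover every shift (each such set leaves at least one shift with no one available or exceeds a cap).
Zhao, Farahani, and Kapoor alone can cover everything: Block 1→Zhao, Block 2→Zhao, Block 3→Farahani, Block 4→Zhao, Block 5→Farahani, Block 6→Zhao, Block 7→Kapoor, Block 8→Farahani.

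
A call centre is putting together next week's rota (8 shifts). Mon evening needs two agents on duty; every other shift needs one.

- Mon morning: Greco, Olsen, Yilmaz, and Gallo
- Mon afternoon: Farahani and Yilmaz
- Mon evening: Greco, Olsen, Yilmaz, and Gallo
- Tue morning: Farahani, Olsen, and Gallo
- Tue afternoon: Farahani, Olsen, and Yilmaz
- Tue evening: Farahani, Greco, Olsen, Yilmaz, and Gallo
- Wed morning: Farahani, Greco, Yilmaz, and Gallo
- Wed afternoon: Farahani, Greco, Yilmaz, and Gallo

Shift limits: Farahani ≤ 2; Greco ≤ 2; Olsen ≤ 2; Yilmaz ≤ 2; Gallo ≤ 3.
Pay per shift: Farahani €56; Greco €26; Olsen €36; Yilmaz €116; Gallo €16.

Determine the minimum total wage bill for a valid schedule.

Picking the cheapest available agent for each shift independently would cost €214, but that ignores the shift limits.
An optimal schedule: Mon morning→Gallo, Mon afternoon→Farahani, Mon evening→Greco+Olsen, Tue morning→Gallo, Tue afternoon→Olsen, Tue evening→Farahani, Wed morning→Gallo, Wed afternoon→Greco.
Total: 16 + 56 + 26 + 36 + 16 + 36 + 56 + 16 + 26 = €284.

€284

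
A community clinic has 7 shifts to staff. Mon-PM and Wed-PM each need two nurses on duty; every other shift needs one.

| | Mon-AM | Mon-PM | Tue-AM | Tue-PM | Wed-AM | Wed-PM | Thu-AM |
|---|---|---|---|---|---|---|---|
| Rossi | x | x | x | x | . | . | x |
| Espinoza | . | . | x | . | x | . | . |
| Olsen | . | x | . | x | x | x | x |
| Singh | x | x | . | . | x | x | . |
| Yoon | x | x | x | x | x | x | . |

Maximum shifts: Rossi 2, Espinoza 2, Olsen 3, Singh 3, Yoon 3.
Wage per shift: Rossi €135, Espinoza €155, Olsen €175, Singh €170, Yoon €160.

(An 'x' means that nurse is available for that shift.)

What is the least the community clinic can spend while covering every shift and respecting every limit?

Picking the cheapest available nurse for each shift independently would cost €1320, but that ignores the shift limits.
An optimal schedule: Mon-AM→Rossi, Mon-PM→Yoon+Singh, Tue-AM→Espinoza, Tue-PM→Yoon, Wed-AM→Espinoza, Wed-PM→Yoon+Singh, Thu-AM→Rossi.
Total: 135 + 160 + 170 + 155 + 160 + 155 + 160 + 170 + 135 = €1400.

€1400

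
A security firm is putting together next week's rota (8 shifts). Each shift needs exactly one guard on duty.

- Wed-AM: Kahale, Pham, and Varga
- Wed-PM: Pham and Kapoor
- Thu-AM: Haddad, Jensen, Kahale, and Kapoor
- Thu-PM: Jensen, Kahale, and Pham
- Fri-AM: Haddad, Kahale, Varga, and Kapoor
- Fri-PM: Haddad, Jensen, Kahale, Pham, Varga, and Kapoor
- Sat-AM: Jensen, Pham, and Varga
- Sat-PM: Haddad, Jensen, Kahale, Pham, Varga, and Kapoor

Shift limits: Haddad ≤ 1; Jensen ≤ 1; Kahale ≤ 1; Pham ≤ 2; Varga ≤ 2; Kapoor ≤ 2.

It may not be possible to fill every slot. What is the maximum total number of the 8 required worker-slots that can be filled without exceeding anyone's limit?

8

Total capacity across all guards is 1+1+1+2+2+2 = 9, and 8 slots are needed, so at most 8 can be filled.
An assignment achieving 8: Wed-AM→Kahale, Wed-PM→Pham, Thu-AM→Haddad, Thu-PM→Jensen, Fri-AM→Varga, Fri-PM→Varga, Sat-AM→Pham, Sat-PM→Kapoor.
Loads: Haddad 1/1, Jensen 1/1, Kahale 1/1, Pham 2/2, Varga 2/2, Kapoor 1/2.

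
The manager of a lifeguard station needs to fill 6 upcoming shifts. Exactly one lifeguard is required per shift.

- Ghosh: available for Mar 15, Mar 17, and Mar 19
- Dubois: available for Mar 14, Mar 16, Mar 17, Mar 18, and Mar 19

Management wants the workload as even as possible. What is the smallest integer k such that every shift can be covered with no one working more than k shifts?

3

With 2 lifeguards and 6 worker-slots to fill, someone must work at least ⌈6/2⌉ = 3 shifts, so k ≥ 3.
k = 3 works: Mar 14→Dubois, Mar 15→Ghosh, Mar 16→Dubois, Mar 17→Ghosh, Mar 18→Dubois, Mar 19→Ghosh.
Loads: Ghosh 3, Dubois 3 — all ≤ 3.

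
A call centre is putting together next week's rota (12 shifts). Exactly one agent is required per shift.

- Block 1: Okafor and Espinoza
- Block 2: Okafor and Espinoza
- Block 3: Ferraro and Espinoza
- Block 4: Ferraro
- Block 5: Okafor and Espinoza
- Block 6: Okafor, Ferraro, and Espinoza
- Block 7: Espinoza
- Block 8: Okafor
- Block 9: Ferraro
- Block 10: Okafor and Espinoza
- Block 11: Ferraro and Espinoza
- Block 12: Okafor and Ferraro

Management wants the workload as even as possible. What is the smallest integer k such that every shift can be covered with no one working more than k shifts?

With 3 agents and 12 worker-slots to fill, someone must work at least ⌈12/3⌉ = 4 shifts, so k ≥ 4.
k = 4 works: Block 1→Okafor, Block 2→Okafor, Block 3→Ferraro, Block 4→Ferraro, Block 5→Okafor, Block 6→Espinoza, Block 7→Espinoza, Block 8→Okafor, Block 9→Ferraro, Block 10→Espinoza, Block 11→Espinoza, Block 12→Ferraro.
Loads: Okafor 4, Ferraro 4, Espinoza 4 — all ≤ 4.

4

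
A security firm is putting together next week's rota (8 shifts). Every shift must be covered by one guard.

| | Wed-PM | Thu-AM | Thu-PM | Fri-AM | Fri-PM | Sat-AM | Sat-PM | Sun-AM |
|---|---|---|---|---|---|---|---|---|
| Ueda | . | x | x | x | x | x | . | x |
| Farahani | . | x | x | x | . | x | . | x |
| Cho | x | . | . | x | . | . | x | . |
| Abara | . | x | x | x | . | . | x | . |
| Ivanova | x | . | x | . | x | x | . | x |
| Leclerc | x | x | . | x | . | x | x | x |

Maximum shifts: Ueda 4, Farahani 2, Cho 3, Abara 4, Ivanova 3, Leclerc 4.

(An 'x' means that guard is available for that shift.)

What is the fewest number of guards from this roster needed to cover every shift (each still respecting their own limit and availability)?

2

8 slots to fill and no one can take more than 4, so at least ⌈8/4⌉ = 2 guards are needed.
Ueda and Leclerc alone can cover everything: Wed-PM→Leclerc, Thu-AM→Ueda, Thu-PM→Ueda, Fri-AM→Ueda, Fri-PM→Ueda, Sat-AM→Leclerc, Sat-PM→Leclerc, Sun-AM→Leclerc.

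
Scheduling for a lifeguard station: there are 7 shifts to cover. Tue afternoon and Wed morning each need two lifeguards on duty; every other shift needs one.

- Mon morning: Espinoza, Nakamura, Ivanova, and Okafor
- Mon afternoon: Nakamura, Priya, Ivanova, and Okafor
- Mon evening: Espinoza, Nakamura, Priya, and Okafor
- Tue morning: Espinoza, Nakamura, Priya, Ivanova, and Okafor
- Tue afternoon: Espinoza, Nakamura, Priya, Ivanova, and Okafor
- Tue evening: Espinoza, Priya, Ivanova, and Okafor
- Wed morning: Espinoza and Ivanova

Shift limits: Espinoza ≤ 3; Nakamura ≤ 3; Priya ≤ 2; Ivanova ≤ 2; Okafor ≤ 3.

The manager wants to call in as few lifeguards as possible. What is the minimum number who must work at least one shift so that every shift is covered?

9 slots to fill and no one can take more than 3, so at least ⌈9/3⌉ = 3 lifeguards are needed.
No set of 3 lifeguards can cover every shift (each such set leaves at least one shift with no one available or exceeds a cap).
Espinoza, Nakamura, Priya, and Ivanova alone can cover everything: Mon morning→Espinoza, Mon afternoon→Nakamura, Mon evening→Espinoza, Tue morning→Nakamura, Tue afternoon→Nakamura+Priya, Tue evening→Priya, Wed morning→Espinoza+Ivanova.

4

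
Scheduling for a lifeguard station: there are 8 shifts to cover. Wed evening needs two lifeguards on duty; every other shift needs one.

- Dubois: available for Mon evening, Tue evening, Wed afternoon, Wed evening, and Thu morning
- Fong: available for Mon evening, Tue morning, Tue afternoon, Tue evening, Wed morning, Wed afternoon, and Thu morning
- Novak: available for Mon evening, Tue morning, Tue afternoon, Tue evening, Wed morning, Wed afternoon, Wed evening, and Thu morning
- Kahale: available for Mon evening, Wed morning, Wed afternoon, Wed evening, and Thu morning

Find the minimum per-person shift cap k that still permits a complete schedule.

3

With 4 lifeguards and 9 worker-slots to fill, someone must work at least ⌈9/4⌉ = 3 shifts, so k ≥ 3.
k = 3 works: Mon evening→Dubois, Tue morning→Fong, Tue afternoon→Fong, Tue evening→Dubois, Wed morning→Fong, Wed afternoon→Novak, Wed evening→Dubois+Novak, Thu morning→Novak.
Loads: Dubois 3, Fong 3, Novak 3, Kahale 0 — all ≤ 3.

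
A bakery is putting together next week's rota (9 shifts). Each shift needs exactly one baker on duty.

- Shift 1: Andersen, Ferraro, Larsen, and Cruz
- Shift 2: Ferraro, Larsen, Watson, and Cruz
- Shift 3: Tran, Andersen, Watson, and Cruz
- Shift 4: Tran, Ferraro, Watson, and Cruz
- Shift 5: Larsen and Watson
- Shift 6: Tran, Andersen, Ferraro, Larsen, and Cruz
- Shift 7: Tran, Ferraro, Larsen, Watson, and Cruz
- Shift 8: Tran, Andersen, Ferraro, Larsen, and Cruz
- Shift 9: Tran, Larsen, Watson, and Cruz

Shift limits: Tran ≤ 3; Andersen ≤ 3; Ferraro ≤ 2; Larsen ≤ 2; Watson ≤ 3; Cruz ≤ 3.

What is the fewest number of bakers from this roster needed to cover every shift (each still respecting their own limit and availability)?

3

9 slots to fill and no one can take more than 3, so at least ⌈9/3⌉ = 3 bakers are needed.
Tran, Andersen, and Watson alone can cover everything: Shift 1→Andersen, Shift 2→Watson, Shift 3→Andersen, Shift 4→Tran, Shift 5→Watson, Shift 6→Tran, Shift 7→Tran, Shift 8→Andersen, Shift 9→Watson.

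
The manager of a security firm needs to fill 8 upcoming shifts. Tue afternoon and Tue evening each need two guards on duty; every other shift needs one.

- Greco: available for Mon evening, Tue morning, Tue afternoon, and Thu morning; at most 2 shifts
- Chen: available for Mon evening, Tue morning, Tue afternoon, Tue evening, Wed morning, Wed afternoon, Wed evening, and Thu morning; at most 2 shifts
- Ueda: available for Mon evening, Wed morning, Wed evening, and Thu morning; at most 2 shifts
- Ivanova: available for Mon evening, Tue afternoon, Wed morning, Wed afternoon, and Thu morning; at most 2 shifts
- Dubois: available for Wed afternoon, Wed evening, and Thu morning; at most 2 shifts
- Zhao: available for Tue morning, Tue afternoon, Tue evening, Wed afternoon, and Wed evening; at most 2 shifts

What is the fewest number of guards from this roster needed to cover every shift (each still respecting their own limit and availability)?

5

10 slots to fill and no one can take more than 2, so at least ⌈10/2⌉ = 5 guards are needed.
Greco, Chen, Ueda, Ivanova, and Zhao alone can cover everything: Mon evening→Greco, Tue morning→Greco, Tue afternoon→Ivanova+Zhao, Tue evening→Chen+Zhao, Wed morning→Chen, Wed afternoon→Ivanova, Wed evening→Ueda, Thu morning→Ueda.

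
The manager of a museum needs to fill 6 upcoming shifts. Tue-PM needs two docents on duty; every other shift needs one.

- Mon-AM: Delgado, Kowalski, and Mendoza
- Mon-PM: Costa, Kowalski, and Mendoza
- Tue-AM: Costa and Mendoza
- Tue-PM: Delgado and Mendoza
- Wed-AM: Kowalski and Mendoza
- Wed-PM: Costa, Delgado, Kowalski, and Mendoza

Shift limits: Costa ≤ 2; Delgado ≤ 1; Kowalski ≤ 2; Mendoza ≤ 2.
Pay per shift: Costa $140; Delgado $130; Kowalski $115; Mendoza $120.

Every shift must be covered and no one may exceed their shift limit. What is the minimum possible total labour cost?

Tue-PM can only be covered by Delgado and Mendoza, so that assignment is forced.
Picking the cheapest available docent for each shift independently would cost $830, but that ignores the shift limits.
An optimal schedule: Mon-AM→Kowalski, Mon-PM→Costa, Tue-AM→Costa, Tue-PM→Delgado+Mendoza, Wed-AM→Kowalski, Wed-PM→Mendoza.
Total: 115 + 140 + 140 + 130 + 120 + 115 + 120 = $880.

$880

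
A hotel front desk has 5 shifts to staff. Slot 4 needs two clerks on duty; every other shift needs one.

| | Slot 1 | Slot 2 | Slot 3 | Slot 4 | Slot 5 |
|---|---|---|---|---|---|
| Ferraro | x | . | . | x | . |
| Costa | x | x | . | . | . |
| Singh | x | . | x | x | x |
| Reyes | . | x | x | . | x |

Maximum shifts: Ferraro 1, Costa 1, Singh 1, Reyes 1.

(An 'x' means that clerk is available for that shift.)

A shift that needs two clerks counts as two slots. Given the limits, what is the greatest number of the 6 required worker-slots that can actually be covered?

4

Total capacity across all clerks is 1+1+1+1 = 4, and 6 slots are needed, so at most 4 can be filled.
An assignment achieving 4: Slot 2→Costa, Slot 3→Singh, Slot 4→Ferraro, Slot 5→Reyes.
Loads: Ferraro 1/1, Costa 1/1, Singh 1/1, Reyes 1/1.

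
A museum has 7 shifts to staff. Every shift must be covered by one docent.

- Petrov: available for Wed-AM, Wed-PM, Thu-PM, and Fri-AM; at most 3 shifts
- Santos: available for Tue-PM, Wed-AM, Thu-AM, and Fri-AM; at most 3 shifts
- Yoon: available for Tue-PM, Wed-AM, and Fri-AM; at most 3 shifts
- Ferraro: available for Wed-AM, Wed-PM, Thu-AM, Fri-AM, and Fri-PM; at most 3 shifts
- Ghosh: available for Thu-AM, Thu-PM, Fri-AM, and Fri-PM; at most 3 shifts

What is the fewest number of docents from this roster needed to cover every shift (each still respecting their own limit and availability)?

3

7 slots to fill and no one can take more than 3, so at least ⌈7/3⌉ = 3 docents are needed.
Petrov, Santos, and Ferraro alone can cover everything: Tue-PM→Santos, Wed-AM→Petrov, Wed-PM→Petrov, Thu-AM→Santos, Thu-PM→Petrov, Fri-AM→Santos, Fri-PM→Ferraro.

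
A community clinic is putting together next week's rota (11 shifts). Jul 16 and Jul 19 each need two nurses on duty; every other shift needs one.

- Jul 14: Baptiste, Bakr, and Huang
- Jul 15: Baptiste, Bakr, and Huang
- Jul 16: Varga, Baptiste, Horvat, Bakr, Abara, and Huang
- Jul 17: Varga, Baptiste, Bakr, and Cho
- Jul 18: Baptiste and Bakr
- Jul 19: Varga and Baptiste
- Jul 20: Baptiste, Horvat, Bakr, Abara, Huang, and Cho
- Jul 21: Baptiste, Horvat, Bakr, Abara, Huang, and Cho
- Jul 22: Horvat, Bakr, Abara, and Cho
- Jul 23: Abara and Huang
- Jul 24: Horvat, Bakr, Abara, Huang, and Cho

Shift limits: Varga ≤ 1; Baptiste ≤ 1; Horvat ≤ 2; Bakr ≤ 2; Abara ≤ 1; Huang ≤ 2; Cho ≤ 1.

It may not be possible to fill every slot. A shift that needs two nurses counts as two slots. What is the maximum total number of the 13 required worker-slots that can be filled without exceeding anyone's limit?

Total capacity across all nurses is 1+1+2+2+1+2+1 = 10, and 13 slots are needed, so at most 10 can be filled.
An assignment achieving 10: Jul 14→Bakr, Jul 15→Bakr, Jul 16→Huang, Jul 17→Cho, Jul 18→Baptiste, Jul 19→Varga, Jul 20→Huang, Jul 22→Horvat, Jul 23→Abara, Jul 24→Horvat.
Loads: Varga 1/1, Baptiste 1/1, Horvat 2/2, Bakr 2/2, Abara 1/1, Huang 2/2, Cho 1/1.

10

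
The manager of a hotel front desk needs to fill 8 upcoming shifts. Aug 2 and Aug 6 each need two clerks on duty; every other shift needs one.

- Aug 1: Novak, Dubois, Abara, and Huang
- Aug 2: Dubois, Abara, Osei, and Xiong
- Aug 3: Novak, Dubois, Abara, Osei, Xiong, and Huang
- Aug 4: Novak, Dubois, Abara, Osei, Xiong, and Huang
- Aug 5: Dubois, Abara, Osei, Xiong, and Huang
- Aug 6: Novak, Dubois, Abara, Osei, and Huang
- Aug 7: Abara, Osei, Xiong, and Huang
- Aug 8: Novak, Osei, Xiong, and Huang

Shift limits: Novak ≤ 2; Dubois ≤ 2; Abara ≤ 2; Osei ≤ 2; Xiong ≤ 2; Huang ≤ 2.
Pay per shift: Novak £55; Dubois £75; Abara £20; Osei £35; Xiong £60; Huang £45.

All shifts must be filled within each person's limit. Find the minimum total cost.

£430

Picking the cheapest available clerk for each shift independently would cost £245, but that ignores the shift limits.
An optimal schedule: Aug 1→Abara, Aug 2→Osei+Xiong, Aug 3→Novak, Aug 4→Xiong, Aug 5→Huang, Aug 6→Huang+Novak, Aug 7→Abara, Aug 8→Osei.
Total: 20 + 35 + 60 + 55 + 60 + 45 + 45 + 55 + 20 + 35 = £430.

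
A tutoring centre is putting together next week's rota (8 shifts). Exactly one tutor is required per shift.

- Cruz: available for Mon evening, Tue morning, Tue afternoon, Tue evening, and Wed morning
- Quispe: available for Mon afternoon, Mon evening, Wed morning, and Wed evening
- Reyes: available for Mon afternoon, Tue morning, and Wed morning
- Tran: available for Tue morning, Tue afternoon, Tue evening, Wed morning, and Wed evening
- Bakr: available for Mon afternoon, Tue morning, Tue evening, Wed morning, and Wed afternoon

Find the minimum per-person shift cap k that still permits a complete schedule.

With 5 tutors and 8 worker-slots to fill, someone must work at least ⌈8/5⌉ = 2 shifts, so k ≥ 2.
k = 2 works: Mon afternoon→Quispe, Mon evening→Cruz, Tue morning→Reyes, Tue afternoon→Cruz, Tue evening→Tran, Wed morning→Reyes, Wed afternoon→Bakr, Wed evening→Quispe.
Loads: Cruz 2, Quispe 2, Reyes 2, Tran 1, Bakr 1 — all ≤ 2.

2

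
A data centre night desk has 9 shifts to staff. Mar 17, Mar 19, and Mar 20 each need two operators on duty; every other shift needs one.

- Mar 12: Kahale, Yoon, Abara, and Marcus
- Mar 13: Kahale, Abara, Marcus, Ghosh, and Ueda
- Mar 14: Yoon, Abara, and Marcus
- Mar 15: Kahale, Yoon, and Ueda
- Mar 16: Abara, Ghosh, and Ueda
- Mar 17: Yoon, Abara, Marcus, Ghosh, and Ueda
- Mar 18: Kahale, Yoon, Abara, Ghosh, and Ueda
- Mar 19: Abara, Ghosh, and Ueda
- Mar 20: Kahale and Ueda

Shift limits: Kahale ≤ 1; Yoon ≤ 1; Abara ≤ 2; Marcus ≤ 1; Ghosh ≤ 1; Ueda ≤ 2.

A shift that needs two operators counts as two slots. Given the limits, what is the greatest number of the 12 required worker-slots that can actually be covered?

Total capacity across all operators is 1+1+2+1+1+2 = 8, and 12 slots are needed, so at most 8 can be filled.
An assignment achieving 8: Mar 12→Marcus, Mar 14→Yoon, Mar 15→Ueda, Mar 16→Abara, Mar 19→Abara+Ghosh, Mar 20→Kahale+Ueda.
Loads: Kahale 1/1, Yoon 1/1, Abara 2/2, Marcus 1/1, Ghosh 1/1, Ueda 2/2.

8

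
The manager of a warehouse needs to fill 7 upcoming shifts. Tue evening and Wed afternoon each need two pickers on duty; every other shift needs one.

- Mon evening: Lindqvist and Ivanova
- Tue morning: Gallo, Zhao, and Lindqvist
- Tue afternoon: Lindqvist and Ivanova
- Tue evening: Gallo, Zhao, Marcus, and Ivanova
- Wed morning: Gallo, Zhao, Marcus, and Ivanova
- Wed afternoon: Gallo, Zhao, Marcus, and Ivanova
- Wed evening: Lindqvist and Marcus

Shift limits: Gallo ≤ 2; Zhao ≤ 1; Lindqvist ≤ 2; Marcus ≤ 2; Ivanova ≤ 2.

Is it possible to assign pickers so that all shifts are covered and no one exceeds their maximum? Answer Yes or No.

One valid schedule: Mon evening→Lindqvist, Tue morning→Gallo, Tue afternoon→Lindqvist, Tue evening→Zhao+Ivanova, Wed morning→Gallo, Wed afternoon→Marcus+Ivanova, Wed evening→Marcus.
Loads: Gallo 2/2, Zhao 1/1, Lindqvist 2/2, Marcus 2/2, Ivanova 2/2 — all within limits.

Yes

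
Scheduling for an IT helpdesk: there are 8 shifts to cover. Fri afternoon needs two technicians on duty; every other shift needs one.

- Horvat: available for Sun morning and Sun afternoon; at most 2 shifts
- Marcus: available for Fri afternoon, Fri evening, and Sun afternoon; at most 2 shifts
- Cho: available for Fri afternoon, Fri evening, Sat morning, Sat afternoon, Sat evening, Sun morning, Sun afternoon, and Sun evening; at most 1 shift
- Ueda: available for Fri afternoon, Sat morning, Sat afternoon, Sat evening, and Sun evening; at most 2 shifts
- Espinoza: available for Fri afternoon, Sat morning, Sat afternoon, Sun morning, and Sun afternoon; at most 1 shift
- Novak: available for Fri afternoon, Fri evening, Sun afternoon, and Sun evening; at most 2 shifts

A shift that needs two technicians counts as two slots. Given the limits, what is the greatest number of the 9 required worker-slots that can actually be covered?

Total capacity across all technicians is 2+2+1+2+1+2 = 10, and 9 slots are needed, so at most 9 can be filled.
An assignment achieving 9: Fri afternoon→Marcus+Espinoza, Fri evening→Marcus, Sat morning→Ueda, Sat afternoon→Ueda, Sat evening→Cho, Sun morning→Horvat, Sun afternoon→Horvat, Sun evening→Novak.
Loads: Horvat 2/2, Marcus 2/2, Cho 1/1, Ueda 2/2, Espinoza 1/1, Novak 1/2.

9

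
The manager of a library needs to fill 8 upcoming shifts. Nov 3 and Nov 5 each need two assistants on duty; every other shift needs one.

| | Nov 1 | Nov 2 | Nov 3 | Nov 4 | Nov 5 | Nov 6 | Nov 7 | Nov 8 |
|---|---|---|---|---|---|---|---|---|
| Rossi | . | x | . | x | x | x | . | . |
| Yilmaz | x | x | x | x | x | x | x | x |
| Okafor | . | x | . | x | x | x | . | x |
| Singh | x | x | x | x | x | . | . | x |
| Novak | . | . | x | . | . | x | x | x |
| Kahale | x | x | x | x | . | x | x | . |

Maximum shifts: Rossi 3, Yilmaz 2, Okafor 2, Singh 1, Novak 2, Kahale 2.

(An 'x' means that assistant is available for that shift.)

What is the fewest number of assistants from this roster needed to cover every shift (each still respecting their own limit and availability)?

10 slots to fill and no one can take more than 3, so at least ⌈10/3⌉ = 4 assistants are needed.
Any 4 assistants together have capacity at most 3+2+2+2 = 9 < 10 slots, so 4 can never suffice.
Rossi, Yilmaz, Okafor, Singh, and Novak alone can cover everything: Nov 1→Yilmaz, Nov 2→Rossi, Nov 3→Singh+Novak, Nov 4→Rossi, Nov 5→Rossi+Okafor, Nov 6→Okafor, Nov 7→Yilmaz, Nov 8→Novak.

5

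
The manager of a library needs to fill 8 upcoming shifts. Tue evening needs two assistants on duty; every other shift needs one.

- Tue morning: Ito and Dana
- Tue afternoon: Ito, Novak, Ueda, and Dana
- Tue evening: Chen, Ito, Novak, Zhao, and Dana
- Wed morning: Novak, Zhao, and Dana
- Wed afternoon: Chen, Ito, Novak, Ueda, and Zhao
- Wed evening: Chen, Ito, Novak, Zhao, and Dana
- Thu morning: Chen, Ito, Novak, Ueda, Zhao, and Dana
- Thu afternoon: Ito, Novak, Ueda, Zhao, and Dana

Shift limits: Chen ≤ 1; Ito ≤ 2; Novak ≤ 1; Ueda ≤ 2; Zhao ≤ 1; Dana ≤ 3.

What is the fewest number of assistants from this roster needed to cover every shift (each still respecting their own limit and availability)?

5

9 slots to fill and no one can take more than 3, so at least ⌈9/3⌉ = 3 assistants are needed.
Any 4 assistants together have capacity at most 3+2+2+1 = 8 < 9 slots, so 4 can never suffice.
Chen, Ito, Novak, Ueda, and Dana alone can cover everything: Tue morning→Ito, Tue afternoon→Ito, Tue evening→Chen+Dana, Wed morning→Novak, Wed afternoon→Ueda, Wed evening→Dana, Thu morning→Dana, Thu afternoon→Ueda.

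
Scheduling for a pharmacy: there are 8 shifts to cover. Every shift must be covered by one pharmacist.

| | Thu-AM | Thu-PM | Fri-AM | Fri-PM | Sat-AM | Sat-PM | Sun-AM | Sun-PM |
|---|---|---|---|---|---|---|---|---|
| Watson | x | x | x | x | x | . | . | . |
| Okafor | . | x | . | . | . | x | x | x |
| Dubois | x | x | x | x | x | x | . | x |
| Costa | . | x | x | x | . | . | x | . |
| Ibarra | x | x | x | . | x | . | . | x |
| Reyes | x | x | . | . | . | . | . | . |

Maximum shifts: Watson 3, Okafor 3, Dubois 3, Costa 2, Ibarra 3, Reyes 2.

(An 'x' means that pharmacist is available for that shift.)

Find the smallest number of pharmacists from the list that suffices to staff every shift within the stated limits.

8 slots to fill and no one can take more than 3, so at least ⌈8/3⌉ = 3 pharmacists are needed.
Watson, Okafor, and Dubois alone can cover everything: Thu-AM→Watson, Thu-PM→Dubois, Fri-AM→Watson, Fri-PM→Watson, Sat-AM→Dubois, Sat-PM→Okafor, Sun-AM→Okafor, Sun-PM→Okafor.

3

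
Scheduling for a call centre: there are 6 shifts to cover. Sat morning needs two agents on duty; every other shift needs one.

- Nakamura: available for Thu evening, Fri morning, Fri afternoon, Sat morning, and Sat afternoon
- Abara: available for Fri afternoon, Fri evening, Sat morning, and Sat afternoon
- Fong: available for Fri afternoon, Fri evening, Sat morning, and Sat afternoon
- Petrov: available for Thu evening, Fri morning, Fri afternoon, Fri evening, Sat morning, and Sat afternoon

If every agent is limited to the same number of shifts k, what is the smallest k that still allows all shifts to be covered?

2

With 4 agents and 7 worker-slots to fill, someone must work at least ⌈7/4⌉ = 2 shifts, so k ≥ 2.
k = 2 works: Thu evening→Nakamura, Fri morning→Nakamura, Fri afternoon→Abara, Fri evening→Abara, Sat morning→Fong+Petrov, Sat afternoon→Fong.
Loads: Nakamura 2, Abara 2, Fong 2, Petrov 1 — all ≤ 2.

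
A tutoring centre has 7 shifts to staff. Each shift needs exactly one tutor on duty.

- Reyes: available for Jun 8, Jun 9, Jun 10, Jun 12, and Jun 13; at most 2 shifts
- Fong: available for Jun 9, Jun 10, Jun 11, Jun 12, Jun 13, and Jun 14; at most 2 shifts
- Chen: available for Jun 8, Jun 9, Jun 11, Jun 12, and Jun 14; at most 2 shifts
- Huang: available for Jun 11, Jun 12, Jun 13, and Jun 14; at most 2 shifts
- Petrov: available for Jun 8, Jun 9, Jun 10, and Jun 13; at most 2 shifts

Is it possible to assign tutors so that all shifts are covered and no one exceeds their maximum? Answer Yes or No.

One valid schedule: Jun 8→Reyes, Jun 9→Chen, Jun 10→Reyes, Jun 11→Fong, Jun 12→Chen, Jun 13→Huang, Jun 14→Fong.
Loads: Reyes 2/2, Fong 2/2, Chen 2/2, Huang 1/2, Petrov 0/2 — all within limits.

Yes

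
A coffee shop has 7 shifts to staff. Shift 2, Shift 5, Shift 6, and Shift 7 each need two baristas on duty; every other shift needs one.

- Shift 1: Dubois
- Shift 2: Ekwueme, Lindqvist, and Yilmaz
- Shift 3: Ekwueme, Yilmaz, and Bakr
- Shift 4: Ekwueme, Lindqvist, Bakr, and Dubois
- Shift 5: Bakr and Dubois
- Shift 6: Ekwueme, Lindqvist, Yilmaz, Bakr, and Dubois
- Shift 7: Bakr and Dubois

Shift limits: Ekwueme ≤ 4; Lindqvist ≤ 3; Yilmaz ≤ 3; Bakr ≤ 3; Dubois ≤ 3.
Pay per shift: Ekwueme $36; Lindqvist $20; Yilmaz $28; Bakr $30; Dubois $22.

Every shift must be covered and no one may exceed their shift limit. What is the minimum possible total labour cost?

Shift 1 can only be covered by Dubois, so that assignment is forced.
Shift 5 can only be covered by Bakr and Dubois, so that assignment is forced.
Shift 7 can only be covered by Bakr and Dubois, so that assignment is forced.
Picking the cheapest available barista for each shift independently would cost $264, but that ignores the shift limits.
An optimal schedule: Shift 1→Dubois, Shift 2→Lindqvist+Yilmaz, Shift 3→Yilmaz, Shift 4→Lindqvist, Shift 5→Dubois+Bakr, Shift 6→Lindqvist+Yilmaz, Shift 7→Dubois+Bakr.
Total: 22 + 20 + 28 + 28 + 20 + 22 + 30 + 20 + 28 + 22 + 30 = $270.

$270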